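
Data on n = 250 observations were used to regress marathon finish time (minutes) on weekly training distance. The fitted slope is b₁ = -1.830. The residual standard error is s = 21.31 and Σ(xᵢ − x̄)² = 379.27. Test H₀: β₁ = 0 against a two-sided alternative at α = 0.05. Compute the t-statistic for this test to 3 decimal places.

SE(b₁) = s/√Sₓₓ = 21.31/√379.27 = 1.09423.
t = -1.830 / 1.09423 = -1.672.
df = n − 2 = 248.
Two-sided p ≈ 0.0957, which is ≥ 0.05, so fail to reject H₀.
The data do not give significant evidence of an association between weekly training distance and marathon finish time.

t = -1.672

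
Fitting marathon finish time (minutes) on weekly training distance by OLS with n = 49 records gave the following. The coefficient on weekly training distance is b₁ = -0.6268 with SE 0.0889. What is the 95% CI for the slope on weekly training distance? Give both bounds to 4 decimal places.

(-0.8056, -0.4480)

df = n − 2 = 49 − 2 = 47.
t* = t_{0.025, 47} = 2.011741.
Margin = t* × SE = 2.011741 × 0.0889 = 0.178844.
CI: -0.6268 ± 0.178844 → (-0.8056, -0.4480).
With 95% confidence, each one-unit increase in weekly training distance is associated with a change of between -0.8056 and -0.4480 minutes in marathon finish time.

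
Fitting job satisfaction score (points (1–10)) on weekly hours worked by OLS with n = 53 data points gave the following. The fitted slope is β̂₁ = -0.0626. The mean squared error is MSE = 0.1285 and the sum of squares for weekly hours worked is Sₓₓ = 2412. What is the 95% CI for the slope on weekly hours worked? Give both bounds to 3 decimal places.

SE(β̂₁) = √(MSE/Sₓₓ) = √(0.1285/2412) = 0.00729899.
df = n − 2 = 51.
t* = t_{0.025, 51} = 2.007584.
Margin = t* × SE = 2.007584 × 0.00729899 = 0.01465.
CI: -0.0626 ± 0.01465 → (-0.077, -0.048).
With 95% confidence, each one-unit increase in weekly hours worked is associated with a change of between -0.077 and -0.048 points (1–10) in job satisfaction score.

(-0.077, -0.048)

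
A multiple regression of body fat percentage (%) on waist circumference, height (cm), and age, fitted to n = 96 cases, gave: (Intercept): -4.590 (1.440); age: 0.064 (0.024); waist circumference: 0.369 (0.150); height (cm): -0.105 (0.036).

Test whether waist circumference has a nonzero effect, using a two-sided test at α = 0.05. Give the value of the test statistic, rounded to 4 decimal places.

Read off: b = 0.369, SE = 0.150 for waist circumference.
H₀: β₁ = 0 vs H₁: β₁ ≠ 0.
t = 0.369 / 0.150 = 2.4600.
df = n − k − 1 = 96 − 3 − 1 = 92.
Two-sided p ≈ 0.0158, which is < 0.05, so reject H₀.
There is evidence that waist circumference is associated with body fat percentage, holding the other predictors fixed.

t = 2.4600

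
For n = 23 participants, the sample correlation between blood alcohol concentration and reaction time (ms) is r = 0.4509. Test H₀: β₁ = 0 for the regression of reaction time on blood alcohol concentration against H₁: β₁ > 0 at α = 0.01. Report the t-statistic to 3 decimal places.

t = 2.315

t = r·√(n − 2)/√(1 − r²) = 0.4509·√21/√0.796689 = 2.315.
df = n − 2 = 21.
One-sided p ≈ 0.0154, which is ≥ 0.01, so fail to reject H₀.
The data do not give significant evidence of a linear association between blood alcohol concentration and reaction time.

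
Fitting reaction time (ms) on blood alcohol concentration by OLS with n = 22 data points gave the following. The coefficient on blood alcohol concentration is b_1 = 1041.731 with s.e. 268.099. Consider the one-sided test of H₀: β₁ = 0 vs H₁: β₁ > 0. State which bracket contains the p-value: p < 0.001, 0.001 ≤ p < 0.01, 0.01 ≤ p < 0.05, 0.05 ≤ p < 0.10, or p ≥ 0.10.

p < 0.001

t = 1041.731 / 268.099 = 3.886.
df = n − 2 = 22 − 2 = 20.
One-sided p = P(T_{20} > t) ≈ 0.0005.
So p < 0.001.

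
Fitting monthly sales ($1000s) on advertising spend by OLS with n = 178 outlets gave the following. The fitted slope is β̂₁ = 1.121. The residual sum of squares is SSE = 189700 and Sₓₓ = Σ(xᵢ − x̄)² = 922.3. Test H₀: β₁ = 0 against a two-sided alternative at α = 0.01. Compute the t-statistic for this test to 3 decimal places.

t = 1.037

MSE = SSE/(n − 2) = 189700/176 = 1077.84.
SE(β̂₁) = √(MSE/Sₓₓ) = √(1077.84/922.3) = 1.08104.
t = 1.121 / 1.08104 = 1.037.
df = n − 2 = 176.
Two-sided p ≈ 0.3012, which is ≥ 0.01, so fail to reject H₀.
The data do not give significant evidence of an association between advertising spend and monthly sales.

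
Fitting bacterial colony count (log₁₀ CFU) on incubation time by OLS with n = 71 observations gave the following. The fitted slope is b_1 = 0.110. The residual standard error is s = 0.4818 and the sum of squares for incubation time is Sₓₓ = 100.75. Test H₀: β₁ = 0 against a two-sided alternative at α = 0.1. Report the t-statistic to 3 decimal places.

SE(b_1) = s/√Sₓₓ = 0.4818/√100.75 = 0.0480003.
t = 0.110 / 0.0480003 = 2.292.
df = n − 2 = 69.
Two-sided p ≈ 0.0250, which is < 0.1, so reject H₀.
There is evidence that incubation time is associated with bacterial colony count.

t = 2.292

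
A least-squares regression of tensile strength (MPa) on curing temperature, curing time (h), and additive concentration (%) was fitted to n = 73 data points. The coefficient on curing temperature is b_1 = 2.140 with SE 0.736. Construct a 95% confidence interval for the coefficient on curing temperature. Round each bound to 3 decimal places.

df = n − k − 1 = 73 − 3 − 1 = 69.
t* = t_{0.025, 69} = 1.994945.
Margin = t* × SE = 1.994945 × 0.736 = 1.46828.
CI: 2.140 ± 1.46828 → (0.672, 3.608).
With 95% confidence, each one-unit increase in curing temperature is associated with a change of between 0.672 and 3.608 MPa in tensile strength, holding the other predictors fixed.

(0.672, 3.608)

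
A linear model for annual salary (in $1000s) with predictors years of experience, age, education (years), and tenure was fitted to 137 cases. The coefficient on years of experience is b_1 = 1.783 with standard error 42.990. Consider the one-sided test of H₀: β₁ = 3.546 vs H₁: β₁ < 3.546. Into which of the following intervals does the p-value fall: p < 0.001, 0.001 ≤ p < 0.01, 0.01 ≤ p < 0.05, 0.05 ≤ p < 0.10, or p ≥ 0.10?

p ≥ 0.10

t = (1.783 − 3.546) / 42.990 = -0.041.
df = n − k − 1 = 137 − 4 − 1 = 132.
One-sided p = P(T_{132} < t) ≈ 0.4837.
So p ≥ 0.10.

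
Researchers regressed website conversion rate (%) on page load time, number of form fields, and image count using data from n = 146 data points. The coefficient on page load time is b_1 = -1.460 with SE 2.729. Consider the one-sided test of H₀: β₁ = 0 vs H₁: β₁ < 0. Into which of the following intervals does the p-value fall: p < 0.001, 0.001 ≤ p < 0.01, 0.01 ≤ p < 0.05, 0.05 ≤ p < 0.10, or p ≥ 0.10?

t = -1.460 / 2.729 = -0.535.
df = n − k − 1 = 146 − 3 − 1 = 142.
One-sided p = P(T_{142} < t) ≈ 0.2967.
So p ≥ 0.10.

p ≥ 0.10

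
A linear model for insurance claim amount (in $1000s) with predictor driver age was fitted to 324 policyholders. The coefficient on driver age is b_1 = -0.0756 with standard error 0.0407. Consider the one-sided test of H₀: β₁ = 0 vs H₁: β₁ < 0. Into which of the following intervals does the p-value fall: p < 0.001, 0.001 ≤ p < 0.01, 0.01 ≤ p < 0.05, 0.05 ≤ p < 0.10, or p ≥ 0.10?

0.01 ≤ p < 0.05

t = -0.0756 / 0.0407 = -1.857.
df = n − 2 = 324 − 2 = 322.
One-sided p = P(T_{322} < t) ≈ 0.0321.
So 0.01 ≤ p < 0.05.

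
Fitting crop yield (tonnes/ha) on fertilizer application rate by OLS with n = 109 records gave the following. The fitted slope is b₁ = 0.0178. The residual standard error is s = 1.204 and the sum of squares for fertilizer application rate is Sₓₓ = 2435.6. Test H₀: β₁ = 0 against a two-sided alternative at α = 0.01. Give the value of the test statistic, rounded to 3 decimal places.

t = 0.730

SE(b₁) = s/√Sₓₓ = 1.204/√2435.6 = 0.0243963.
t = 0.0178 / 0.0243963 = 0.730.
df = n − 2 = 107.
Two-sided p ≈ 0.4672, which is ≥ 0.01, so fail to reject H₀.
The data do not give significant evidence of an association between fertilizer application rate and crop yield.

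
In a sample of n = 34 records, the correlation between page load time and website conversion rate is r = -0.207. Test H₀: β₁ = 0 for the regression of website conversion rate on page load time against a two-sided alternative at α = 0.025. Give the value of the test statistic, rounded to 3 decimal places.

t = -1.197

t = r·√(n − 2)/√(1 − r²) = -0.207·√32/√0.957151 = -1.197.
df = n − 2 = 32.
Two-sided p ≈ 0.2401, which is ≥ 0.025, so fail to reject H₀.
The data do not give significant evidence of a linear association between page load time and website conversion rate.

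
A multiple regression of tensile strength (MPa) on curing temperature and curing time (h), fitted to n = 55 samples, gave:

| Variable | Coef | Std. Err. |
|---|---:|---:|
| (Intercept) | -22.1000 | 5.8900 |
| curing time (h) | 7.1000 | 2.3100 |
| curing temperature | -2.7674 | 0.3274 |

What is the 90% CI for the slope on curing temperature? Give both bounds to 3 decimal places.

Read off: b = -2.7674, SE = 0.3274 for curing temperature.
df = n − k − 1 = 55 − 2 − 1 = 52.
t* = t_{0.05, 52} = 1.674689.
Margin = t* × SE = 1.674689 × 0.3274 = 0.54829.
CI: -2.7674 ± 0.54829 → (-3.316, -2.219).

(-3.316, -2.219)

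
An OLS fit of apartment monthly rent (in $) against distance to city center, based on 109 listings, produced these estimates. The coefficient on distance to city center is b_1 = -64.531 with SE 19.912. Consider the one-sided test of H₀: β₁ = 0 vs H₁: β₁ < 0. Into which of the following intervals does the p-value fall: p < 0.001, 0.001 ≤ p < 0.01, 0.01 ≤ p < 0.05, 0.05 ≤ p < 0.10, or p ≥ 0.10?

t = -64.531 / 19.912 = -3.241.
df = n − 2 = 109 − 2 = 107.
One-sided p = P(T_{107} < t) ≈ 0.0008.
So p < 0.001.

p < 0.001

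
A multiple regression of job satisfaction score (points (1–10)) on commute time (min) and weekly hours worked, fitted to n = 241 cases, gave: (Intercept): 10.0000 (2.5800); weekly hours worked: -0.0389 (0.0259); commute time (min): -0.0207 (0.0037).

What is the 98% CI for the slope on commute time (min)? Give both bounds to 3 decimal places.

(-0.029, -0.012)

Read off: b = -0.0207, SE = 0.0037 for commute time (min).
df = n − k − 1 = 241 − 2 − 1 = 238.
t* = t_{0.01, 238} = 2.342118.
Margin = t* × SE = 2.342118 × 0.0037 = 0.00867.
CI: -0.0207 ± 0.00867 → (-0.029, -0.012).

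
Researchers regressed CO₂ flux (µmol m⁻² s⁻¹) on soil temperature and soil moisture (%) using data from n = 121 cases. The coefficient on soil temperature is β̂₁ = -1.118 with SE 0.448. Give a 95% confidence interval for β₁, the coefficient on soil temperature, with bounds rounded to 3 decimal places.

df = n − k − 1 = 121 − 2 − 1 = 118.
t* = t_{0.025, 118} = 1.980272.
Margin = t* × SE = 1.980272 × 0.448 = 0.88716.
CI: -1.118 ± 0.88716 → (-2.005, -0.231).
With 95% confidence, each one-unit increase in soil temperature is associated with a change of between -2.005 and -0.231 µmol m⁻² s⁻¹ in CO₂ flux, holding the other predictors fixed.

(-2.005, -0.231)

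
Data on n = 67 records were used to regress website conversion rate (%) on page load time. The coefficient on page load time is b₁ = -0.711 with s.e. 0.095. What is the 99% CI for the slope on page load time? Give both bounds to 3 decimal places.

(-0.963, -0.459)

df = n − 2 = 67 − 2 = 65.
t* = t_{0.005, 65} = 2.653604.
Margin = t* × SE = 2.653604 × 0.095 = 0.25209.
CI: -0.711 ± 0.25209 → (-0.963, -0.459).
With 99% confidence, each one-unit increase in page load time is associated with a change of between -0.963 and -0.459 % in website conversion rate.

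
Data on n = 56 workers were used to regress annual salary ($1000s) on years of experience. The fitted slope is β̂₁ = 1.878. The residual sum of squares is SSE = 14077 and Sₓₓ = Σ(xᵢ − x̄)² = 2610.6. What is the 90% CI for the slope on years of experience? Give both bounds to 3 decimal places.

(1.349, 2.407)

MSE = SSE/(n − 2) = 14077/54 = 260.685.
SE(β̂₁) = √(MSE/Sₓₓ) = √(260.685/2610.6) = 0.316001.
df = n − 2 = 54.
t* = t_{0.05, 54} = 1.673565.
Margin = t* × SE = 1.673565 × 0.316001 = 0.52885.
CI: 1.878 ± 0.52885 → (1.349, 2.407).
With 90% confidence, each one-unit increase in years of experience is associated with a change of between 1.349 and 2.407 $1000s in annual salary.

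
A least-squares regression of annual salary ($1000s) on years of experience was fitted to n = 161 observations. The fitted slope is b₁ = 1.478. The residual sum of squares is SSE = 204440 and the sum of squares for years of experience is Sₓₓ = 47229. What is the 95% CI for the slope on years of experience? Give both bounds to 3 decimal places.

(1.152, 1.804)

MSE = SSE/(n − 2) = 204440/159 = 1285.79.
SE(b₁) = √(MSE/Sₓₓ) = √(1285.79/47229) = 0.164999.
df = n − 2 = 159.
t* = t_{0.025, 159} = 1.974996.
Margin = t* × SE = 1.974996 × 0.164999 = 0.32587.
CI: 1.478 ± 0.32587 → (1.152, 1.804).
With 95% confidence, each one-unit increase in years of experience is associated with a change of between 1.152 and 1.804 $1000s in annual salary.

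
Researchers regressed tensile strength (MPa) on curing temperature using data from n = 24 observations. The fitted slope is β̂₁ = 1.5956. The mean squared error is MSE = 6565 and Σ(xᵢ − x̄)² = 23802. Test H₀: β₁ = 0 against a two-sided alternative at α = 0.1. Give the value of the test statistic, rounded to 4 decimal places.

SE(β̂₁) = √(MSE/Sₓₓ) = √(6565/23802) = 0.525183.
t = 1.5956 / 0.525183 = 3.0382.
df = n − 2 = 22.
Two-sided p ≈ 0.0060, which is < 0.1, so reject H₀.
There is evidence that curing temperature is associated with tensile strength.

t = 3.0382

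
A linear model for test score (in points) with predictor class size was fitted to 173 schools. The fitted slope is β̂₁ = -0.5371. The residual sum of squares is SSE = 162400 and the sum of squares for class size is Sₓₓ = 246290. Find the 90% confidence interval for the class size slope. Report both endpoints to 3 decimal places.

MSE = SSE/(n − 2) = 162400/171 = 949.708.
SE(β̂₁) = √(MSE/Sₓₓ) = √(949.708/246290) = 0.0620971.
df = n − 2 = 171.
t* = t_{0.05, 171} = 1.653813.
Margin = t* × SE = 1.653813 × 0.0620971 = 0.10270.
CI: -0.5371 ± 0.10270 → (-0.640, -0.434).
With 90% confidence, each one-unit increase in class size is associated with a change of between -0.640 and -0.434 points in test score.

(-0.640, -0.434)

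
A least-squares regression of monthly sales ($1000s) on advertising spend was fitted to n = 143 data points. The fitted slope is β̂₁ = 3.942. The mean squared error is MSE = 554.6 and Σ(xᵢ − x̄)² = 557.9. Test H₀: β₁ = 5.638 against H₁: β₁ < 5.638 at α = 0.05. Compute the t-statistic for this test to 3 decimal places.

SE(β̂₁) = √(MSE/Sₓₓ) = √(554.6/557.9) = 0.997038.
t = (3.942 − 5.638) / 0.997038 = -1.701.
df = n − 2 = 141.
One-sided p ≈ 0.0456, which is < 0.05, so reject H₀.
There is evidence that the true slope on advertising spend is below 5.638 $1000s per unit.

t = -1.701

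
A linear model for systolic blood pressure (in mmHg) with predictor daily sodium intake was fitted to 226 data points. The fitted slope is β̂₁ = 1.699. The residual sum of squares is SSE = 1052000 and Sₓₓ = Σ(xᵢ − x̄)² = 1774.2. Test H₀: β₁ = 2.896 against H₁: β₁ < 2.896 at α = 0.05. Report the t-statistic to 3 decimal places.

t = -0.736

MSE = SSE/(n − 2) = 1052000/224 = 4696.43.
SE(β̂₁) = √(MSE/Sₓₓ) = √(4696.43/1774.2) = 1.62698.
t = (1.699 − 2.896) / 1.62698 = -0.736.
df = n − 2 = 224.
One-sided p ≈ 0.2313, which is ≥ 0.05, so fail to reject H₀.
The data do not give significant evidence that the true slope on daily sodium intake is below 2.896 mmHg per unit.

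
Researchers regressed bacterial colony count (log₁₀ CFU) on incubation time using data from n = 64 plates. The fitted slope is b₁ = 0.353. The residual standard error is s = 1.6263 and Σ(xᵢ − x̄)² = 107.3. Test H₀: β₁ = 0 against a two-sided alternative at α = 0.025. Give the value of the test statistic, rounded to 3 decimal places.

SE(b₁) = s/√Sₓₓ = 1.6263/√107.3 = 0.157.
t = 0.353 / 0.157 = 2.248.
df = n − 2 = 62.
Two-sided p ≈ 0.0281, which is ≥ 0.025, so fail to reject H₀.
The data do not give significant evidence of an association between incubation time and bacterial colony count.

t = 2.248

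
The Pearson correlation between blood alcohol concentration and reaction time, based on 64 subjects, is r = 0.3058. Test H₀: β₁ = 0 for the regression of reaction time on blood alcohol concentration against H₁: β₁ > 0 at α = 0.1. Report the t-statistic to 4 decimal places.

t = 2.5290

t = r·√(n − 2)/√(1 − r²) = 0.3058·√62/√0.906486 = 2.5290.
df = n − 2 = 62.
One-sided p ≈ 0.0070, which is < 0.1, so reject H₀.
There is evidence of a linear association between blood alcohol concentration and reaction time.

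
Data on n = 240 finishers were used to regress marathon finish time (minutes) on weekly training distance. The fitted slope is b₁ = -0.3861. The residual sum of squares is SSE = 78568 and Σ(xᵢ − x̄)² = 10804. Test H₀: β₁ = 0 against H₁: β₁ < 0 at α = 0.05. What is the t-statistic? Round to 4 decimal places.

t = -2.2088

MSE = SSE/(n − 2) = 78568/238 = 330.118.
SE(b₁) = √(MSE/Sₓₓ) = √(330.118/10804) = 0.1748.
t = -0.3861 / 0.1748 = -2.2088.
df = n − 2 = 238.
One-sided p ≈ 0.0141, which is < 0.05, so reject H₀.
There is evidence that the true slope on weekly training distance is negative.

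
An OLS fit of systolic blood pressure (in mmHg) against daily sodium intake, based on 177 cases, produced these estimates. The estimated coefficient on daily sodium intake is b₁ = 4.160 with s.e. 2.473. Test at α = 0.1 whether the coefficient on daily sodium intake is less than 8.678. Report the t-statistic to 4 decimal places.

H₀: β₁ = 8.678 vs H₁: β₁ < 8.678.
t = (b₁ − β₁⁰)/SE = (4.160 − 8.678) / 2.473 = -1.8269.
df = n − 2 = 177 − 2 = 175.
One-sided p ≈ 0.0347, which is < 0.1, so reject H₀.
There is evidence that the true slope on daily sodium intake is below 8.678 mmHg per unit.

t = -1.8269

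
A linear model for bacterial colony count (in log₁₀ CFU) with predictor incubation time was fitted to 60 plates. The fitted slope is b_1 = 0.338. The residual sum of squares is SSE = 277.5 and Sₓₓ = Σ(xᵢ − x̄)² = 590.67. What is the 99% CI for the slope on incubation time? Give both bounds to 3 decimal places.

(0.098, 0.578)

MSE = SSE/(n − 2) = 277.5/58 = 4.78448.
SE(b_1) = √(MSE/Sₓₓ) = √(4.78448/590.67) = 0.0900005.
df = n − 2 = 58.
t* = t_{0.005, 58} = 2.663287.
Margin = t* × SE = 2.663287 × 0.0900005 = 0.23970.
CI: 0.338 ± 0.23970 → (0.098, 0.578).
With 99% confidence, each one-unit increase in incubation time is associated with a change of between 0.098 and 0.578 log₁₀ CFU in bacterial colony count.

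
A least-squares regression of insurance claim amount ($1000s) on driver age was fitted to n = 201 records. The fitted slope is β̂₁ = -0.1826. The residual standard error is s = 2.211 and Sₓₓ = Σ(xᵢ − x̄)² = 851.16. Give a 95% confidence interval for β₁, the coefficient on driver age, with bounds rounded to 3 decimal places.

(-0.332, -0.033)

SE(β̂₁) = s/√Sₓₓ = 2.211/√851.16 = 0.075785.
df = n − 2 = 199.
t* = t_{0.025, 199} = 1.971957.
Margin = t* × SE = 1.971957 × 0.075785 = 0.14944.
CI: -0.1826 ± 0.14944 → (-0.332, -0.033).
With 95% confidence, each one-unit increase in driver age is associated with a change of between -0.332 and -0.033 $1000s in insurance claim amount.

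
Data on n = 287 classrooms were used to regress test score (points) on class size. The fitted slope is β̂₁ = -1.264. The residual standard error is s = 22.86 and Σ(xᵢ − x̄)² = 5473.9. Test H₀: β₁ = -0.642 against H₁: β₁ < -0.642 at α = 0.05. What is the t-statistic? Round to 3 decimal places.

t = -2.013

SE(β̂₁) = s/√Sₓₓ = 22.86/√5473.9 = 0.308978.
t = (-1.264 − (-0.642)) / 0.308978 = -2.013.
df = n − 2 = 285.
One-sided p ≈ 0.0225, which is < 0.05, so reject H₀.
There is evidence that the true slope on class size is below -0.642 points per unit.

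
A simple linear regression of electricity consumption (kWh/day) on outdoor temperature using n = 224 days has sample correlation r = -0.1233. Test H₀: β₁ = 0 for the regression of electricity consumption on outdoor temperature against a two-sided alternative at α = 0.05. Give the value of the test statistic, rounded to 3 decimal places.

t = -1.851

t = r·√(n − 2)/√(1 − r²) = -0.1233·√222/√0.984797 = -1.851.
df = n − 2 = 222.
Two-sided p ≈ 0.0655, which is ≥ 0.05, so fail to reject H₀.
The data do not give significant evidence of a linear association between outdoor temperature and electricity consumption.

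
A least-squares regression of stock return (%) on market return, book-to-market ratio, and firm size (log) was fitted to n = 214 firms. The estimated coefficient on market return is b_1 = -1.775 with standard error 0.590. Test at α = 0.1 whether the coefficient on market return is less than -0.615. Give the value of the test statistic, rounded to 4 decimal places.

H₀: β₁ = -0.615 vs H₁: β₁ < -0.615.
t = (b_1 − β₁⁰)/SE = (-1.775 − (-0.615)) / 0.590 = -1.9661.
df = n − k − 1 = 214 − 3 − 1 = 210.
One-sided p ≈ 0.0253, which is < 0.1, so reject H₀.
There is evidence that the true slope on market return is below -0.615 % per unit, holding the other predictors fixed.

t = -1.9661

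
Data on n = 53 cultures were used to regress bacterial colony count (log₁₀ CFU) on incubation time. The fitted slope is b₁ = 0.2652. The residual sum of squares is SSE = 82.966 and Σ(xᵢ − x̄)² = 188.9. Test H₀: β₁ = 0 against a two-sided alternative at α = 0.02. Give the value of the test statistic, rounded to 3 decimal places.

t = 2.858

MSE = SSE/(n − 2) = 82.966/51 = 1.62678.
SE(b₁) = √(MSE/Sₓₓ) = √(1.62678/188.9) = 0.0928002.
t = 0.2652 / 0.0928002 = 2.858.
df = n − 2 = 51.
Two-sided p ≈ 0.0062, which is < 0.02, so reject H₀.
There is evidence that incubation time is associated with bacterial colony count.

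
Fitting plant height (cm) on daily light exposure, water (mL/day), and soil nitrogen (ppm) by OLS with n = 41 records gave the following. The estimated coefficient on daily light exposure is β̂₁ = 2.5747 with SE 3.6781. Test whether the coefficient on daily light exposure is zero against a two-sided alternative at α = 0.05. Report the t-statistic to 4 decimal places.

H₀: β₁ = 0 vs H₁: β₁ ≠ 0.
t = (β̂₁ − β₁⁰)/SE = 2.5747 / 3.6781 = 0.7000.
df = n − k − 1 = 41 − 3 − 1 = 37.
Two-sided p ≈ 0.4883, which is ≥ 0.05, so fail to reject H₀.
The data do not give significant evidence of an association between daily light exposure and plant height, after adjusting for the other predictors.

t = 0.7000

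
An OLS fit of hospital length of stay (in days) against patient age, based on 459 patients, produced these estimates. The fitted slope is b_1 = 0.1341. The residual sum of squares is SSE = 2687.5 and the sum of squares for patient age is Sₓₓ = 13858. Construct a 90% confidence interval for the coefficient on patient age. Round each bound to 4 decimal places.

(0.1001, 0.1681)

MSE = SSE/(n − 2) = 2687.5/457 = 5.88074.
SE(b_1) = √(MSE/Sₓₓ) = √(5.88074/13858) = 0.0205999.
df = n − 2 = 457.
t* = t_{0.05, 457} = 1.648195.
Margin = t* × SE = 1.648195 × 0.0205999 = 0.033953.
CI: 0.1341 ± 0.033953 → (0.1001, 0.1681).
With 90% confidence, each one-unit increase in patient age is associated with a change of between 0.1001 and 0.1681 days in hospital length of stay.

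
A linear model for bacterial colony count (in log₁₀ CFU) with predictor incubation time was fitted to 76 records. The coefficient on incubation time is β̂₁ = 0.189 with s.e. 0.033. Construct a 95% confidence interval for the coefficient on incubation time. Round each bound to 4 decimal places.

(0.1232, 0.2548)

df = n − 2 = 76 − 2 = 74.
t* = t_{0.025, 74} = 1.992543.
Margin = t* × SE = 1.992543 × 0.033 = 0.065754.
CI: 0.189 ± 0.065754 → (0.1232, 0.2548).
With 95% confidence, each one-unit increase in incubation time is associated with a change of between 0.1232 and 0.2548 log₁₀ CFU in bacterial colony count.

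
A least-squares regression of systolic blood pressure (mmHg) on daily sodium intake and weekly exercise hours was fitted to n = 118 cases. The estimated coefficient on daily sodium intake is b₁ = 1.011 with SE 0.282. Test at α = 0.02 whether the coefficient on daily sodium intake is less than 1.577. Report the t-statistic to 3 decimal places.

H₀: β₁ = 1.577 vs H₁: β₁ < 1.577.
t = (b₁ − β₁⁰)/SE = (1.011 − 1.577) / 0.282 = -2.007.
df = n − k − 1 = 118 − 2 − 1 = 115.
One-sided p ≈ 0.0235, which is ≥ 0.02, so fail to reject H₀.
The data do not give significant evidence that the true slope on daily sodium intake is below 1.577 mmHg per unit, holding the other predictors fixed.

t = -2.007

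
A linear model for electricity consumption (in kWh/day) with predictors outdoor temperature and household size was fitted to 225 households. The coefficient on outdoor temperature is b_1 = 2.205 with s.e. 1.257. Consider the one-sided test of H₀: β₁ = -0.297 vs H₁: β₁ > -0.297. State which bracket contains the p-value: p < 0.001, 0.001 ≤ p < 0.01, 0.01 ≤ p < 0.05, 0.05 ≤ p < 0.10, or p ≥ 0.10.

t = (2.205 − (-0.297)) / 1.257 = 1.990.
df = n − k − 1 = 225 − 2 − 1 = 222.
One-sided p = P(T_{222} > t) ≈ 0.0239.
So 0.01 ≤ p < 0.05.

0.01 ≤ p < 0.05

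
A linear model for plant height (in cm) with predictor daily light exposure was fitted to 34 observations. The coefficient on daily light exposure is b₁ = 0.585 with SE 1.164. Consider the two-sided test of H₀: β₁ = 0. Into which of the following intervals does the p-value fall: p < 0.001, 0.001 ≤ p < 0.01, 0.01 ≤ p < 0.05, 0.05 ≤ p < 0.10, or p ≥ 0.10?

p ≥ 0.10

t = 0.585 / 1.164 = 0.503.
df = n − 2 = 34 − 2 = 32.
Two-sided p = 2·P(T_{32} > |t|) ≈ 0.6187.
So p ≥ 0.10.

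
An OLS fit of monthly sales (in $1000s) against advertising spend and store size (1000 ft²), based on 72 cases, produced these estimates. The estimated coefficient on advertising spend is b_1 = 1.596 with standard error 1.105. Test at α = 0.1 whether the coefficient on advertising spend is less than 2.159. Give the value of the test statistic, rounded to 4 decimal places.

H₀: β₁ = 2.159 vs H₁: β₁ < 2.159.
t = (b_1 − β₁⁰)/SE = (1.596 − 2.159) / 1.105 = -0.5095.
df = n − k − 1 = 72 − 2 − 1 = 69.
One-sided p ≈ 0.3060, which is ≥ 0.1, so fail to reject H₀.
The data do not give significant evidence that the true slope on advertising spend is below 2.159 $1000s per unit, holding the other predictors fixed.

t = -0.5095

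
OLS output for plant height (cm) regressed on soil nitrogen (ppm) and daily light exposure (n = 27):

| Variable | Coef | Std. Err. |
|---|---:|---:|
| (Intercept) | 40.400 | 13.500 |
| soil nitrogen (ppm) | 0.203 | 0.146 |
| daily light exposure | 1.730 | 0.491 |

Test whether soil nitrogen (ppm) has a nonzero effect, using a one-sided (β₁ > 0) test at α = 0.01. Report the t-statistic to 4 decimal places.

Read off: b = 0.203, SE = 0.146 for soil nitrogen (ppm).
H₀: β₁ = 0 vs H₁: β₁ > 0.
t = 0.203 / 0.146 = 1.3904.
df = n − k − 1 = 27 − 2 − 1 = 24.
One-sided p ≈ 0.0886, which is ≥ 0.01, so fail to reject H₀.
The data do not give significant evidence that the true slope on soil nitrogen (ppm) is positive, holding the other predictors fixed.

t = 1.3904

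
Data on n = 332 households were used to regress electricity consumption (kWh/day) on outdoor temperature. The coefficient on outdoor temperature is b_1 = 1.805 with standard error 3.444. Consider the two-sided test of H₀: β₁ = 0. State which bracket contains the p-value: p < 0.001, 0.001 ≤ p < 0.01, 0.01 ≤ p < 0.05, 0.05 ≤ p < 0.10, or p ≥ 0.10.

t = 1.805 / 3.444 = 0.524.
df = n − 2 = 332 − 2 = 330.
Two-sided p = 2·P(T_{330} > |t|) ≈ 0.6006.
So p ≥ 0.10.

p ≥ 0.10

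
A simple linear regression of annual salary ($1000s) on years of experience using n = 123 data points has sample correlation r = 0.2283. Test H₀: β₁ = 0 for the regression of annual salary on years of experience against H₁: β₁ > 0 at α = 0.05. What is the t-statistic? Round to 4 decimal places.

t = 2.5794

t = r·√(n − 2)/√(1 − r²) = 0.2283·√121/√0.947879 = 2.5794.
df = n − 2 = 121.
One-sided p ≈ 0.0055, which is < 0.05, so reject H₀.
There is evidence of a linear association between years of experience and annual salary.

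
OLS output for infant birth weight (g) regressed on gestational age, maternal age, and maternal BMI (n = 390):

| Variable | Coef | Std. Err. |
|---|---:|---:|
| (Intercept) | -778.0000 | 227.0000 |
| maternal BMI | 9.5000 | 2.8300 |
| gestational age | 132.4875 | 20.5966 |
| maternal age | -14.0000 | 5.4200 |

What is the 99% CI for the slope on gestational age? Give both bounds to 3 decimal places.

(79.171, 185.804)

Read off: b = 132.4875, SE = 20.5966 for gestational age.
df = n − k − 1 = 390 − 3 − 1 = 386.
t* = t_{0.005, 386} = 2.588626.
Margin = t* × SE = 2.588626 × 20.5966 = 53.31689.
CI: 132.4875 ± 53.31689 → (79.171, 185.804).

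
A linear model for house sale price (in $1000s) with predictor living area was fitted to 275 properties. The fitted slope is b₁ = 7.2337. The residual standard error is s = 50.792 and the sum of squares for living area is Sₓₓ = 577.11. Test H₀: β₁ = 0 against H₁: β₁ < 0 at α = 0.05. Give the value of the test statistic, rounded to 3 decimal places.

t = 3.421

SE(b₁) = s/√Sₓₓ = 50.792/√577.11 = 2.1143.
t = 7.2337 / 2.1143 = 3.421.
df = n − 2 = 273.
One-sided p ≈ 0.9996, which is ≥ 0.05, so fail to reject H₀.
The data do not give significant evidence that the true slope on living area is negative.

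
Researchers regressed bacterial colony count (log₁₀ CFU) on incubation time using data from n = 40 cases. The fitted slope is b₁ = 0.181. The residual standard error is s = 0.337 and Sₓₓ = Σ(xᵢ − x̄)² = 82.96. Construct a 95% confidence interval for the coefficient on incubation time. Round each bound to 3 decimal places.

(0.106, 0.256)

SE(b₁) = s/√Sₓₓ = 0.337/√82.96 = 0.0369995.
df = n − 2 = 38.
t* = t_{0.025, 38} = 2.024394.
Margin = t* × SE = 2.024394 × 0.0369995 = 0.07490.
CI: 0.181 ± 0.07490 → (0.106, 0.256).
With 95% confidence, each one-unit increase in incubation time is associated with a change of between 0.106 and 0.256 log₁₀ CFU in bacterial colony count.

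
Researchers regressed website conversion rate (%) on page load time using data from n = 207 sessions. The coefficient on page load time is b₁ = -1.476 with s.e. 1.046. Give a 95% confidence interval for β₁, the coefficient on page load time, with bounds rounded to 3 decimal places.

(-3.538, 0.586)

df = n − 2 = 207 − 2 = 205.
t* = t_{0.025, 205} = 1.971603.
Margin = t* × SE = 1.971603 × 1.046 = 2.06230.
CI: -1.476 ± 2.06230 → (-3.538, 0.586).
With 95% confidence, each one-unit increase in page load time is associated with a change of between -3.538 and 0.586 % in website conversion rate.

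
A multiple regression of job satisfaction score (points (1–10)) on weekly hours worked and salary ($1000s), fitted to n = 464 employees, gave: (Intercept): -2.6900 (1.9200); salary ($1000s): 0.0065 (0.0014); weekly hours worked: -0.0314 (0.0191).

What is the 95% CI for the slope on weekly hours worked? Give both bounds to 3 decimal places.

Read off: b = -0.0314, SE = 0.0191 for weekly hours worked.
df = n − k − 1 = 464 − 2 − 1 = 461.
t* = t_{0.025, 461} = 1.965123.
Margin = t* × SE = 1.965123 × 0.0191 = 0.03753.
CI: -0.0314 ± 0.03753 → (-0.069, 0.006).

(-0.069, 0.006)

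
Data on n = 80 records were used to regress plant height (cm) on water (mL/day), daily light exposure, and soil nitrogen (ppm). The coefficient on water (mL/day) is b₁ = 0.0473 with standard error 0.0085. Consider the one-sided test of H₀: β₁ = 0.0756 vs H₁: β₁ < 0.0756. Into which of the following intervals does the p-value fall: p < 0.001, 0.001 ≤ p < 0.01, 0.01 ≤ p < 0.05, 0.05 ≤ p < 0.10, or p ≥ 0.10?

p < 0.001

t = (0.0473 − 0.0756) / 0.0085 = -3.329.
df = n − k − 1 = 80 − 3 − 1 = 76.
One-sided p = P(T_{76} < t) ≈ 0.0007.
So p < 0.001.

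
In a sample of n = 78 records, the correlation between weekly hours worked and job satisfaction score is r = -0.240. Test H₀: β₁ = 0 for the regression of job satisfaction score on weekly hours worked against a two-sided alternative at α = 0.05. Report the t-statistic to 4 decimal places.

t = r·√(n − 2)/√(1 − r²) = -0.240·√76/√0.9424 = -2.1553.
df = n − 2 = 76.
Two-sided p ≈ 0.0343, which is < 0.05, so reject H₀.
There is evidence of a linear association between weekly hours worked and job satisfaction score.

t = -2.1553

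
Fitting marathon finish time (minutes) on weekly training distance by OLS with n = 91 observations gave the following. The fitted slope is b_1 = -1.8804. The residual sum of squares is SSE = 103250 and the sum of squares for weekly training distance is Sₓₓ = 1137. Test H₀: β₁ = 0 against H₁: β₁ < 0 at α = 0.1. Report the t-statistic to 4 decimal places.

t = -1.8616

MSE = SSE/(n − 2) = 103250/89 = 1160.11.
SE(b_1) = √(MSE/Sₓₓ) = √(1160.11/1137) = 1.01011.
t = -1.8804 / 1.01011 = -1.8616.
df = n − 2 = 89.
One-sided p ≈ 0.0330, which is < 0.1, so reject H₀.
There is evidence that the true slope on weekly training distance is negative.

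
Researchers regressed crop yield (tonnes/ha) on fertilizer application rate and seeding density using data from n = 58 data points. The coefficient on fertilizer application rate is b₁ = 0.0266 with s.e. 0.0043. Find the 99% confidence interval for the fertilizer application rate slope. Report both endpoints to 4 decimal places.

df = n − k − 1 = 58 − 2 − 1 = 55.
t* = t_{0.005, 55} = 2.668216.
Margin = t* × SE = 2.668216 × 0.0043 = 0.011473.
CI: 0.0266 ± 0.011473 → (0.0151, 0.0381).
With 99% confidence, each one-unit increase in fertilizer application rate is associated with a change of between 0.0151 and 0.0381 tonnes/ha in crop yield, holding the other predictors fixed.

(0.0151, 0.0381)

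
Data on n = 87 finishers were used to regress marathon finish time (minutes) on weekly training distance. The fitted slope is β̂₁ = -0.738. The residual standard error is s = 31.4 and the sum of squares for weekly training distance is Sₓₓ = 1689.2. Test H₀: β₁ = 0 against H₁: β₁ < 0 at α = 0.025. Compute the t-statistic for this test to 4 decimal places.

t = -0.9660

SE(β̂₁) = s/√Sₓₓ = 31.4/√1689.2 = 0.763993.
t = -0.738 / 0.763993 = -0.9660.
df = n − 2 = 85.
One-sided p ≈ 0.1684, which is ≥ 0.025, so fail to reject H₀.
The data do not give significant evidence that the true slope on weekly training distance is negative.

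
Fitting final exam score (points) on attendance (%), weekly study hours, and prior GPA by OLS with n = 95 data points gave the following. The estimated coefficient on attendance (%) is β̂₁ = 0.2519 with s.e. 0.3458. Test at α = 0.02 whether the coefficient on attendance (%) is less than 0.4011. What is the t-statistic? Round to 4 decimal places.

H₀: β₁ = 0.4011 vs H₁: β₁ < 0.4011.
t = (β̂₁ − β₁⁰)/SE = (0.2519 − 0.4011) / 0.3458 = -0.4315.
df = n − k − 1 = 95 − 3 − 1 = 91.
One-sided p ≈ 0.3336, which is ≥ 0.02, so fail to reject H₀.
The data do not give significant evidence that the true slope on attendance (%) is below 0.4011 points per unit, holding the other predictors fixed.

t = -0.4315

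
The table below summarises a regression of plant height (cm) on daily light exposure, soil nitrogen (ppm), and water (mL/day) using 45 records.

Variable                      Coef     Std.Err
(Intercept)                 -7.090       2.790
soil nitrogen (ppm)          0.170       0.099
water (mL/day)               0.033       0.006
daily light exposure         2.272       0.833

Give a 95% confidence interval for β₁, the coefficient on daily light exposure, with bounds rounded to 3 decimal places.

(0.590, 3.954)

Read off: b = 2.272, SE = 0.833 for daily light exposure.
df = n − k − 1 = 45 − 3 − 1 = 41.
t* = t_{0.025, 41} = 2.019541.
Margin = t* × SE = 2.019541 × 0.833 = 1.68228.
CI: 2.272 ± 1.68228 → (0.590, 3.954).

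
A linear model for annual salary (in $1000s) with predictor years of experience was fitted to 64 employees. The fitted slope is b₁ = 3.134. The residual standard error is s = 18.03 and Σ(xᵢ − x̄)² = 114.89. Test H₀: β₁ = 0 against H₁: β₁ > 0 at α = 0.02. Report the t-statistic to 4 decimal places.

t = 1.8631

SE(b₁) = s/√Sₓₓ = 18.03/√114.89 = 1.68211.
t = 3.134 / 1.68211 = 1.8631.
df = n − 2 = 62.
One-sided p ≈ 0.0336, which is ≥ 0.02, so fail to reject H₀.
The data do not give significant evidence that the true slope on years of experience is positive.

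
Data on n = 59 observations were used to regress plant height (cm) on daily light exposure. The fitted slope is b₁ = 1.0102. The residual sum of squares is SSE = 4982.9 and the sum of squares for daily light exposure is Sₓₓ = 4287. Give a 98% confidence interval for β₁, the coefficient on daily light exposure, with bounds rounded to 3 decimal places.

(0.668, 1.352)

MSE = SSE/(n − 2) = 4982.9/57 = 87.4193.
SE(b₁) = √(MSE/Sₓₓ) = √(87.4193/4287) = 0.1428.
df = n − 2 = 57.
t* = t_{0.01, 57} = 2.393568.
Margin = t* × SE = 2.393568 × 0.1428 = 0.34180.
CI: 1.0102 ± 0.34180 → (0.668, 1.352).
With 98% confidence, each one-unit increase in daily light exposure is associated with a change of between 0.668 and 1.352 cm in plant height.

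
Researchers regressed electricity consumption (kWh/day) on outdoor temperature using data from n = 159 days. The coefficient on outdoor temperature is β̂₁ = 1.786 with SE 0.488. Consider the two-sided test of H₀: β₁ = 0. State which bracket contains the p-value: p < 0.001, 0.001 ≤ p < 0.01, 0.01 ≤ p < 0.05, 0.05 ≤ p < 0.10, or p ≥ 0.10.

p < 0.001

t = 1.786 / 0.488 = 3.660.
df = n − 2 = 159 − 2 = 157.
Two-sided p = 2·P(T_{157} > |t|) ≈ 0.0003.
So p < 0.001.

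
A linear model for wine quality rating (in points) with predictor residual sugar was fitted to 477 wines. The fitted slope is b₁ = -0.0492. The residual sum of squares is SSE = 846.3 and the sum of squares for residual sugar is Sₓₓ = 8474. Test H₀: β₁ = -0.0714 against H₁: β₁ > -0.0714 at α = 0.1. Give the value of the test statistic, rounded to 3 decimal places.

MSE = SSE/(n − 2) = 846.3/475 = 1.78168.
SE(b₁) = √(MSE/Sₓₓ) = √(1.78168/8474) = 0.0145001.
t = (-0.0492 − (-0.0714)) / 0.0145001 = 1.531.
df = n − 2 = 475.
One-sided p ≈ 0.0632, which is < 0.1, so reject H₀.
There is evidence that the true slope on residual sugar exceeds -0.0714 points per unit.

t = 1.531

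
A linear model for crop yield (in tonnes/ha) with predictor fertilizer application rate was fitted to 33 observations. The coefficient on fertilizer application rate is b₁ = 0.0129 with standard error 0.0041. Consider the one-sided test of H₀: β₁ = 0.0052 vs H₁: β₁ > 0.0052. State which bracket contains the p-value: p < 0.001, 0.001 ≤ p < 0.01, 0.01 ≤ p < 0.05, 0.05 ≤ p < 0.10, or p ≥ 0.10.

0.01 ≤ p < 0.05

t = (0.0129 − 0.0052) / 0.0041 = 1.878.
df = n − 2 = 33 − 2 = 31.
One-sided p = P(T_{31} > t) ≈ 0.0349.
So 0.01 ≤ p < 0.05.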